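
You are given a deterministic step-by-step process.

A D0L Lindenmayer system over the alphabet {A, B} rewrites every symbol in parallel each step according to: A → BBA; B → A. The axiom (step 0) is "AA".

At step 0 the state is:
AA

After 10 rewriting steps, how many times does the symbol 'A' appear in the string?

1366

[0] AA
[1] BBABBA
[2] AABBAAABBA
[3] BBABBAAABBABBABBAAABBA
[4] AABBAAABBABBABBAAABBAAABBAAABBABBABBAAABBA
[5] BBABBAAABBABBABBAAABBAAABBAAABBABBABBAAABBABBABBAAABBABBABBAAABBAAABBAAABBABBABBAAABBA
[6] AABBAAABBABBABBAAABBAAABBAAABBABBABBAAABBABBABBAAABBABBABB…ABBABBABBAAABBABBABBAAABBABBABBAAABBAAABBAAABBABBABBAAABBA  (len 170)
[7] BBABBAAABBABBABBAAABBAAABBAAABBABBABBAAABBABBABBAAABBABBAB…ABBABBABBAAABBABBABBAAABBABBABBAAABBAAABBAAABBABBABBAAABBA  (len 342)
[8] AABBAAABBABBABBAAABBAAABBAAABBABBABBAAABBABBABBAAABBABBABB…ABBABBABBAAABBABBABBAAABBABBABBAAABBAAABBAAABBABBABBAAABBA  (len 682)
[9] BBABBAAABBABBABBAAABBAAABBAAABBABBABBAAABBABBABBAAABBABBAB…ABBABBABBAAABBABBABBAAABBABBABBAAABBAAABBAAABBABBABBAAABBA  (len 1366)
[10] AABBAAABBABBABBAAABBAAABBAAABBABBABBAAABBABBABBAAABBABBABB…ABBABBABBAAABBABBABBAAABBABBABBAAABBAAABBAAABBABBABBAAABBA  (len 2730)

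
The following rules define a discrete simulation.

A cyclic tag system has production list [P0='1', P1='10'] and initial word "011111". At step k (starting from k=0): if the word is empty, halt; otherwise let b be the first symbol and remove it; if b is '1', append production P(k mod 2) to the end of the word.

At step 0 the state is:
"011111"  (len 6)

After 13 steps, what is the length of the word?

0) "011111"  (len 6)
1) "11111"  (len 5)
2) "111110"  (len 6)
3) "111101"  (len 6)
4) "1110110"  (len 7)
5) "1101101"  (len 7)
6) "10110110"  (len 8)
7) "01101101"  (len 8)
8) "1101101"  (len 7)
9) "1011011"  (len 7)
10) "01101110"  (len 8)
11) "1101110"  (len 7)
12) "10111010"  (len 8)
13) "01110101"  (len 8)

8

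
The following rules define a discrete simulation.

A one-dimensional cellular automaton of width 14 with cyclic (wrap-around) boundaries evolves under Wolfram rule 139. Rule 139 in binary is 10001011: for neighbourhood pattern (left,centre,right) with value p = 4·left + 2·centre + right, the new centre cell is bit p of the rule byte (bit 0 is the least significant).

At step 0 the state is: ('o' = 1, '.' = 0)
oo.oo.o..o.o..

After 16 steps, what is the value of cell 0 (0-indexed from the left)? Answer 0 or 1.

[0] oo.oo.o..o.o..
[1] o..o....o....o
[2] ..o..ooo..oooo
[3] .o..ooo..oooo.
[4] o..ooo..oooo..
[5] ..ooo..oooo..o
[6] .ooo..oooo..o.
[7] ooo..oooo..o..
[8] oo..oooo..o..o
[9] o..oooo..o..oo
[10] ..oooo..o..ooo
[11] .oooo..o..ooo.
[12] oooo..o..ooo..
[13] ooo..o..ooo..o
[14] oo..o..ooo..oo
[15] o..o..ooo..ooo
[16] ..o..ooo..oooo

0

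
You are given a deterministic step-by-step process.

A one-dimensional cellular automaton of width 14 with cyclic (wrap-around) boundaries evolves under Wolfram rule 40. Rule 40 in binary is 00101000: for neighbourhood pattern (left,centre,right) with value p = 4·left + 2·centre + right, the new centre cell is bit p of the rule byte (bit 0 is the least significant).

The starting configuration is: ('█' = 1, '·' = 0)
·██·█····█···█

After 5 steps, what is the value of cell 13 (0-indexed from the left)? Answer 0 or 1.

0

step 0: ·██·█····█···█
step 1: ██·█··········
step 2: █·█···········
step 3: ·█············
step 4: ··············
step 5: ··············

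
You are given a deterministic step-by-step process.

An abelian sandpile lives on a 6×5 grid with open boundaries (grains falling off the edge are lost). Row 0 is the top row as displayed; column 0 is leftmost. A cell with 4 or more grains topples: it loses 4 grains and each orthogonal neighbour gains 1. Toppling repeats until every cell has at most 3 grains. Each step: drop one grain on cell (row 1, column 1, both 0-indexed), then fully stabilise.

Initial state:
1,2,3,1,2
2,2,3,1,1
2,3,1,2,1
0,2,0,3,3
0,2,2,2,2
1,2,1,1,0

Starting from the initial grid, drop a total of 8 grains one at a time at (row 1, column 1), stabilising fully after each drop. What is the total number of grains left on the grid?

52

gen 0: 1,2,3,1,2
2,2,3,1,1
2,3,1,2,1
0,2,0,3,3
0,2,2,2,2
1,2,1,1,0
gen 1: 1,2,3,1,2
2,3,3,1,1
2,3,1,2,1
0,2,0,3,3
0,2,2,2,2
1,2,1,1,0
gen 2: 2,0,1,2,2
3,3,1,2,1
3,0,3,2,1
0,3,0,3,3
0,2,2,2,2
1,2,1,1,0
gen 3: 3,1,1,2,2
1,1,2,2,1
0,2,3,2,1
1,3,0,3,3
0,2,2,2,2
1,2,1,1,0
gen 4: 3,1,1,2,2
1,2,2,2,1
0,2,3,2,1
1,3,0,3,3
0,2,2,2,2
1,2,1,1,0
gen 5: 3,1,1,2,2
1,3,2,2,1
0,2,3,2,1
1,3,0,3,3
0,2,2,2,2
1,2,1,1,0
gen 6: 3,2,1,2,2
2,0,3,2,1
0,3,3,2,1
1,3,0,3,3
0,2,2,2,2
1,2,1,1,0
gen 7: 3,2,1,2,2
2,1,3,2,1
0,3,3,2,1
1,3,0,3,3
0,2,2,2,2
1,2,1,1,0
gen 8: 3,2,1,2,2
2,2,3,2,1
0,3,3,2,1
1,3,0,3,3
0,2,2,2,2
1,2,1,1,0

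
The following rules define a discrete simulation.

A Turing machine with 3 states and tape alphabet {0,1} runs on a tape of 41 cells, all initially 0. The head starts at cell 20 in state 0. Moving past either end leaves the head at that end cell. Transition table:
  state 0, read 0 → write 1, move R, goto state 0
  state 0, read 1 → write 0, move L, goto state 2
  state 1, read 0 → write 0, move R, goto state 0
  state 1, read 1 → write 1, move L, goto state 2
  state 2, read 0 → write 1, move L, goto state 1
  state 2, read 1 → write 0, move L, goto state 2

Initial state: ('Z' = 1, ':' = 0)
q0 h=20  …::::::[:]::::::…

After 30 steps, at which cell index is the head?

31

0) q0 h=20  …::::::[:]::::::…
1) q0 h=21  …:::::Z[:]::::::…
2) q0 h=22  …::::ZZ[:]::::::…
3) q0 h=23  …:::ZZZ[:]::::::…
4) q0 h=24  …::ZZZZ[:]::::::…
5) q0 h=25  …:ZZZZZ[:]::::::…
6) q0 h=26  …ZZZZZZ[:]::::::…
7) q0 h=27  …ZZZZZZ[:]::::::…
8) q0 h=28  …ZZZZZZ[:]::::::…
9) q0 h=29  …ZZZZZZ[:]::::::…
10) q0 h=30  …ZZZZZZ[:]::::::…
11) q0 h=31  …ZZZZZZ[:]::::::…
12) q0 h=32  …ZZZZZZ[:]::::::…
13) q0 h=33  …ZZZZZZ[:]::::::…
14) q0 h=34  …ZZZZZZ[:]::::::|
15) q0 h=35  …ZZZZZZ[:]:::::|
16) q0 h=36  …ZZZZZZ[:]::::|
17) q0 h=37  …ZZZZZZ[:]:::|
18) q0 h=38  …ZZZZZZ[:]::|
19) q0 h=39  …ZZZZZZ[:]:|
20) q0 h=40  …ZZZZZZ[:]|
21) q0 h=40  …ZZZZZZ[Z]|
22) q2 h=39  …ZZZZZZ[Z]:|
23) q2 h=38  …ZZZZZZ[Z]::|
24) q2 h=37  …ZZZZZZ[Z]:::|
25) q2 h=36  …ZZZZZZ[Z]::::|
26) q2 h=35  …ZZZZZZ[Z]:::::|
27) q2 h=34  …ZZZZZZ[Z]::::::|
28) q2 h=33  …ZZZZZZ[Z]::::::…
29) q2 h=32  …ZZZZZZ[Z]::::::…
30) q2 h=31  …ZZZZZZ[Z]::::::…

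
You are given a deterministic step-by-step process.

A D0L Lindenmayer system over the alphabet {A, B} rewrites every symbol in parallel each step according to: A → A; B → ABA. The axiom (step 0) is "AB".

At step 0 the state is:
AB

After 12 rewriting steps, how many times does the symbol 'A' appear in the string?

25

gen 0: AB
gen 1: AABA
gen 2: AAABAA
gen 3: AAAABAAA
gen 4: AAAAABAAAA
gen 5: AAAAAABAAAAA
gen 6: AAAAAAABAAAAAA
gen 7: AAAAAAAABAAAAAAA
gen 8: AAAAAAAAABAAAAAAAA
gen 9: AAAAAAAAAABAAAAAAAAA
gen 10: AAAAAAAAAAABAAAAAAAAAA
gen 11: AAAAAAAAAAAABAAAAAAAAAAA
gen 12: AAAAAAAAAAAAABAAAAAAAAAAAA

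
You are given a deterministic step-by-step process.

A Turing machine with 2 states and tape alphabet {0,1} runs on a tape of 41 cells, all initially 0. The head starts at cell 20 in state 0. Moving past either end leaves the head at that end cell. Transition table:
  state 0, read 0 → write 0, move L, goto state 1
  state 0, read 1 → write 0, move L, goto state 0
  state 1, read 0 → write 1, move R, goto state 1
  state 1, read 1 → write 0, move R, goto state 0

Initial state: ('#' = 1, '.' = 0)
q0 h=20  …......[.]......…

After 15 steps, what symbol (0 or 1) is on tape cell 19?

1

0) q0 h=20  …......[.]......…
1) q1 h=19  …......[.]......…
2) q1 h=20  ….....#[.]......…
3) q1 h=21  …....##[.]......…
4) q1 h=22  …...###[.]......…
5) q1 h=23  …..####[.]......…
6) q1 h=24  ….#####[.]......…
7) q1 h=25  …######[.]......…
8) q1 h=26  …######[.]......…
9) q1 h=27  …######[.]......…
10) q1 h=28  …######[.]......…
11) q1 h=29  …######[.]......…
12) q1 h=30  …######[.]......…
13) q1 h=31  …######[.]......…
14) q1 h=32  …######[.]......…
15) q1 h=33  …######[.]......…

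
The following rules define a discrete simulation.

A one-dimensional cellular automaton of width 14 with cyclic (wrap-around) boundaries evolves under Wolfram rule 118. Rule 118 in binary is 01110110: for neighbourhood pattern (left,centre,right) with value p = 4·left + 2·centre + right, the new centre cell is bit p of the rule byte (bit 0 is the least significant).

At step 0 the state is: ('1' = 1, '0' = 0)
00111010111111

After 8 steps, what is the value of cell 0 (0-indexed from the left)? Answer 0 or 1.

step 0: 00111010111111
step 1: 11001111000001
step 2: 01110001100010
step 3: 10011010110111
step 4: 11101111011000
step 5: 00110001101101
step 6: 11011010110111
step 7: 01101111011000
step 8: 10110001101100

1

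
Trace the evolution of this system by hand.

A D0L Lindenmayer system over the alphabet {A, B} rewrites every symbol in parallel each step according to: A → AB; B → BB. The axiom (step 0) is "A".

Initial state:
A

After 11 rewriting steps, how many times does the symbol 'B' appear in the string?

t=0: A
t=1: AB
t=2: ABBB
t=3: ABBBBBBB
t=4: ABBBBBBBBBBBBBBB
t=5: ABBBBBBBBBBBBBBBBBBBBBBBBBBBBBBB
t=6: ABBBBBBBBBBBBBBBBBBBBBBBBBBBBBBBBBBBBBBBBBBBBBBBBBBBBBBBBBBBBBBB
t=7: ABBBBBBBBBBBBBBBBBBBBBBBBBBBBBBBBBBBBBBBBBBBBBBBBBBBBBBBBB…BBBBBBBBBBBBBBBBBBBBBBBBBBBBBBBBBBBBBBBBBBBBBBBBBBBBBBBBBB  (len 128)
t=8: ABBBBBBBBBBBBBBBBBBBBBBBBBBBBBBBBBBBBBBBBBBBBBBBBBBBBBBBBB…BBBBBBBBBBBBBBBBBBBBBBBBBBBBBBBBBBBBBBBBBBBBBBBBBBBBBBBBBB  (len 256)
t=9: ABBBBBBBBBBBBBBBBBBBBBBBBBBBBBBBBBBBBBBBBBBBBBBBBBBBBBBBBB…BBBBBBBBBBBBBBBBBBBBBBBBBBBBBBBBBBBBBBBBBBBBBBBBBBBBBBBBBB  (len 512)
t=10: ABBBBBBBBBBBBBBBBBBBBBBBBBBBBBBBBBBBBBBBBBBBBBBBBBBBBBBBBB…BBBBBBBBBBBBBBBBBBBBBBBBBBBBBBBBBBBBBBBBBBBBBBBBBBBBBBBBBB  (len 1024)
t=11: ABBBBBBBBBBBBBBBBBBBBBBBBBBBBBBBBBBBBBBBBBBBBBBBBBBBBBBBBB…BBBBBBBBBBBBBBBBBBBBBBBBBBBBBBBBBBBBBBBBBBBBBBBBBBBBBBBBBB  (len 2048)

2047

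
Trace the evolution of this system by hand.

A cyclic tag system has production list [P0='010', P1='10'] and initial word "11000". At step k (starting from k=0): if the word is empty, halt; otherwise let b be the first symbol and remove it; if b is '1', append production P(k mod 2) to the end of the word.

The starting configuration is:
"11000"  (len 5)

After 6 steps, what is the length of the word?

[0] "11000"  (len 5)
[1] "1000010"  (len 7)
[2] "00001010"  (len 8)
[3] "0001010"  (len 7)
[4] "001010"  (len 6)
[5] "01010"  (len 5)
[6] "1010"  (len 4)

4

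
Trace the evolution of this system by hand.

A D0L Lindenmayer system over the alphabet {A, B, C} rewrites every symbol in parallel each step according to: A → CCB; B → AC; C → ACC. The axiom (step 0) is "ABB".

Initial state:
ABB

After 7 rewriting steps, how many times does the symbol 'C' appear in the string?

2740

[0] ABB
[1] CCBACAC
[2] ACCACCACCCBACCCCBACC
[3] CCBACCACCCCBACCACCCCBACCACCACCACCCBACCACCACCACCACCCBACCACC
[4] ACCACCACCCBACCACCCCBACCACCACCACCACCCBACCACCCCBACCACCACCACC…CBACCACCCCBACCACCCCBACCACCCCBACCACCACCACCCBACCACCCCBACCACC  (len 169)
[5] CCBACCACCCCBACCACCCCBACCACCACCACCCBACCACCCCBACCACCACCACCAC…CCBACCACCACCACCCBACCACCCCBACCACCACCACCACCCBACCACCCCBACCACC  (len 492)
[6] ACCACCACCCBACCACCCCBACCACCACCACCACCCBACCACCCCBACCACCACCACC…CCBACCACCACCACCCBACCACCCCBACCACCACCACCACCCBACCACCCCBACCACC  (len 1433)
[7] CCBACCACCCCBACCACCCCBACCACCACCACCCBACCACCCCBACCACCACCACCAC…CCBACCACCACCACCCBACCACCCCBACCACCACCACCACCCBACCACCCCBACCACC  (len 4173)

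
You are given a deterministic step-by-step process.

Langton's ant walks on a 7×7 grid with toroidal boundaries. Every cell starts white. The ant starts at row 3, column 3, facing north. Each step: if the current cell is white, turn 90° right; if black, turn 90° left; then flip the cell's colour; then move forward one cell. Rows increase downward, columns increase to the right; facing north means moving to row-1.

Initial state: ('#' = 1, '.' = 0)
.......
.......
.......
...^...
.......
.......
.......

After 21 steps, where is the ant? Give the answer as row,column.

0) .......
.......
.......
...^...
.......
.......
.......
1) .......
.......
.......
...#>..
.......
.......
.......
2) .......
.......
.......
...##..
....v..
.......
.......
3) .......
.......
.......
...##..
...<#..
.......
.......
4) .......
.......
.......
...^#..
...##..
.......
.......
5) .......
.......
.......
..<.#..
...##..
.......
.......
6) .......
.......
..^....
..#.#..
...##..
.......
.......
7) .......
.......
..#>...
..#.#..
...##..
.......
.......
8) .......
.......
..##...
..#v#..
...##..
.......
.......
9) .......
.......
..##...
..<##..
...##..
.......
.......
10) .......
.......
..##...
...##..
..v##..
.......
.......
11) .......
.......
..##...
...##..
.<###..
.......
.......
12) .......
.......
..##...
.^.##..
.####..
.......
.......
13) .......
.......
..##...
.#>##..
.####..
.......
.......
14) .......
.......
..##...
.####..
.#v##..
.......
.......
15) .......
.......
..##...
.####..
.#.>#..
.......
.......
16) .......
.......
..##...
.##^#..
.#..#..
.......
.......
17) .......
.......
..##...
.#<.#..
.#..#..
.......
.......
18) .......
.......
..##...
.#..#..
.#v.#..
.......
.......
19) .......
.......
..##...
.#..#..
.<#.#..
.......
.......
20) .......
.......
..##...
.#..#..
..#.#..
.v.....
.......
21) .......
.......
..##...
.#..#..
..#.#..
<#.....
.......

5,0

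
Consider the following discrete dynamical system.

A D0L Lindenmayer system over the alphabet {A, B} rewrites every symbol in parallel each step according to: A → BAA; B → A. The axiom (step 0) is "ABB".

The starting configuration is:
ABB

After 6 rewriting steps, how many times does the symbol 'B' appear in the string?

128

t=0: ABB
t=1: BAAAA
t=2: ABAABAABAABAA
t=3: BAAABAABAAABAABAAABAABAAABAABAA
t=4: ABAABAABAAABAABAAABAABAABAAABAABAAABAABAABAAABAABAAABAABAABAAABAABAAABAABAA
t=5: BAAABAABAAABAABAAABAABAABAAABAABAAABAABAABAAABAABAAABAABAA…BAAABAABAAABAABAAABAABAABAAABAABAAABAABAABAAABAABAAABAABAA  (len 181)
t=6: ABAABAABAAABAABAAABAABAABAAABAABAAABAABAABAAABAABAAABAABAA…BAAABAABAAABAABAAABAABAABAAABAABAAABAABAABAAABAABAAABAABAA  (len 437)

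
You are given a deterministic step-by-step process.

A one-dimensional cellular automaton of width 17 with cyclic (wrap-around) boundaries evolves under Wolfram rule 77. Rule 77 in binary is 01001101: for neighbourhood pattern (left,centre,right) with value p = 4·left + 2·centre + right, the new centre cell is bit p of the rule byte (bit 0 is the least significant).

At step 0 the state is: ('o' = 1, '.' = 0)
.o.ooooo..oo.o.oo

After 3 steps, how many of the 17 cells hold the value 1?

gen 0: .o.ooooo..oo.o.oo
gen 1: .o.o...o..oo.o.oo
gen 2: .o.o.o.o..oo.o.oo
gen 3: .o.o.o.o..oo.o.oo

9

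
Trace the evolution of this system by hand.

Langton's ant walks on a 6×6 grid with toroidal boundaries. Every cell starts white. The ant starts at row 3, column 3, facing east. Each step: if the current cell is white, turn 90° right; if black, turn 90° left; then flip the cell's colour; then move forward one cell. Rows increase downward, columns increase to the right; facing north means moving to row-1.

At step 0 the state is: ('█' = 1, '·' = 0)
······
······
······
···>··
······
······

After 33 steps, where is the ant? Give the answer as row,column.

2,1

step 0: ······
······
······
···>··
······
······
step 1: ······
······
······
···█··
···v··
······
step 2: ······
······
······
···█··
··<█··
······
step 3: ······
······
······
··^█··
··██··
······
step 4: ······
······
······
··█>··
··██··
······
step 5: ······
······
···^··
··█···
··██··
······
step 6: ······
······
···█>·
··█···
··██··
······
step 7: ······
······
···██·
··█·v·
··██··
······
step 8: ······
······
···██·
··█<█·
··██··
······
step 9: ······
······
···^█·
··███·
··██··
······
step 10: ······
······
··<·█·
··███·
··██··
······
step 11: ······
··^···
··█·█·
··███·
··██··
······
step 12: ······
··█>··
··█·█·
··███·
··██··
······
step 13: ······
··██··
··█v█·
··███·
··██··
······
step 14: ······
··██··
··<██·
··███·
··██··
······
step 15: ······
··██··
···██·
··v██·
··██··
······
step 16: ······
··██··
···██·
···>█·
··██··
······
step 17: ······
··██··
···^█·
····█·
··██··
······
step 18: ······
··██··
··<·█·
····█·
··██··
······
step 19: ······
··^█··
··█·█·
····█·
··██··
······
step 20: ······
·<·█··
··█·█·
····█·
··██··
······
step 21: ·^····
·█·█··
··█·█·
····█·
··██··
······
step 22: ·█>···
·█·█··
··█·█·
····█·
··██··
······
step 23: ·██···
·█v█··
··█·█·
····█·
··██··
······
step 24: ·██···
·<██··
··█·█·
····█·
··██··
······
step 25: ·██···
··██··
·v█·█·
····█·
··██··
······
step 26: ·██···
··██··
<██·█·
····█·
··██··
······
step 27: ·██···
^·██··
███·█·
····█·
··██··
······
step 28: ·██···
█>██··
███·█·
····█·
··██··
······
step 29: ·██···
████··
█v█·█·
····█·
··██··
······
step 30: ·██···
████··
█·>·█·
····█·
··██··
······
step 31: ·██···
██^█··
█···█·
····█·
··██··
······
step 32: ·██···
█<·█··
█···█·
····█·
··██··
······
step 33: ·██···
█··█··
█v··█·
····█·
··██··
······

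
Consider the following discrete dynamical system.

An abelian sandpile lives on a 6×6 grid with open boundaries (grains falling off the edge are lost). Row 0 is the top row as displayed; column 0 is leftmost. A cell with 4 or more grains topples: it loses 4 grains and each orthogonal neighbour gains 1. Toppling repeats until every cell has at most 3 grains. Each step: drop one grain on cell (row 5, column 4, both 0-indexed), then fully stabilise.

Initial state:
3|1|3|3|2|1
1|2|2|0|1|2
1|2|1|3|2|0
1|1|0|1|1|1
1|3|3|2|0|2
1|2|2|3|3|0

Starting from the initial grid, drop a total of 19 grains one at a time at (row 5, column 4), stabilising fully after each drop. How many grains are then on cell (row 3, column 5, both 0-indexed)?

2

[0] 3|1|3|3|2|1
1|2|2|0|1|2
1|2|1|3|2|0
1|1|0|1|1|1
1|3|3|2|0|2
1|2|2|3|3|0
[1] 3|1|3|3|2|1
1|2|2|0|1|2
1|2|1|3|2|0
1|1|0|1|1|1
1|3|3|3|1|2
1|2|3|0|1|1
[2] 3|1|3|3|2|1
1|2|2|0|1|2
1|2|1|3|2|0
1|1|0|1|1|1
1|3|3|3|1|2
1|2|3|0|2|1
[3] 3|1|3|3|2|1
1|2|2|0|1|2
1|2|1|3|2|0
1|1|0|1|1|1
1|3|3|3|1|2
1|2|3|0|3|1
[4] 3|1|3|3|2|1
1|2|2|0|1|2
1|2|1|3|2|0
1|1|0|1|1|1
1|3|3|3|2|2
1|2|3|1|0|2
[5] 3|1|3|3|2|1
1|2|2|0|1|2
1|2|1|3|2|0
1|1|0|1|1|1
1|3|3|3|2|2
1|2|3|1|1|2
[6] 3|1|3|3|2|1
1|2|2|0|1|2
1|2|1|3|2|0
1|1|0|1|1|1
1|3|3|3|2|2
1|2|3|1|2|2
[7] 3|1|3|3|2|1
1|2|2|0|1|2
1|2|1|3|2|0
1|1|0|1|1|1
1|3|3|3|2|2
1|2|3|1|3|2
[8] 3|1|3|3|2|1
1|2|2|0|1|2
1|2|1|3|2|0
1|1|0|1|1|1
1|3|3|3|3|2
1|2|3|2|0|3
[9] 3|1|3|3|2|1
1|2|2|0|1|2
1|2|1|3|2|0
1|1|0|1|1|1
1|3|3|3|3|2
1|2|3|2|1|3
[10] 3|1|3|3|2|1
1|2|2|0|1|2
1|2|1|3|2|0
1|1|0|1|1|1
1|3|3|3|3|2
1|2|3|2|2|3
[11] 3|1|3|3|2|1
1|2|2|0|1|2
1|2|1|3|2|0
1|1|0|1|1|1
1|3|3|3|3|2
1|2|3|2|3|3
[12] 3|1|3|3|2|1
1|2|2|0|1|2
1|2|1|3|2|0
1|2|1|2|2|2
2|1|2|2|2|0
2|0|2|1|3|1
[13] 3|1|3|3|2|1
1|2|2|0|1|2
1|2|1|3|2|0
1|2|1|2|2|2
2|1|2|2|3|0
2|0|2|2|0|2
[14] 3|1|3|3|2|1
1|2|2|0|1|2
1|2|1|3|2|0
1|2|1|2|2|2
2|1|2|2|3|0
2|0|2|2|1|2
[15] 3|1|3|3|2|1
1|2|2|0|1|2
1|2|1|3|2|0
1|2|1|2|2|2
2|1|2|2|3|0
2|0|2|2|2|2
[16] 3|1|3|3|2|1
1|2|2|0|1|2
1|2|1|3|2|0
1|2|1|2|2|2
2|1|2|2|3|0
2|0|2|2|3|2
[17] 3|1|3|3|2|1
1|2|2|0|1|2
1|2|1|3|2|0
1|2|1|2|3|2
2|1|2|3|0|1
2|0|2|3|1|3
[18] 3|1|3|3|2|1
1|2|2|0|1|2
1|2|1|3|2|0
1|2|1|2|3|2
2|1|2|3|0|1
2|0|2|3|2|3
[19] 3|1|3|3|2|1
1|2|2|0|1|2
1|2|1|3|2|0
1|2|1|2|3|2
2|1|2|3|0|1
2|0|2|3|3|3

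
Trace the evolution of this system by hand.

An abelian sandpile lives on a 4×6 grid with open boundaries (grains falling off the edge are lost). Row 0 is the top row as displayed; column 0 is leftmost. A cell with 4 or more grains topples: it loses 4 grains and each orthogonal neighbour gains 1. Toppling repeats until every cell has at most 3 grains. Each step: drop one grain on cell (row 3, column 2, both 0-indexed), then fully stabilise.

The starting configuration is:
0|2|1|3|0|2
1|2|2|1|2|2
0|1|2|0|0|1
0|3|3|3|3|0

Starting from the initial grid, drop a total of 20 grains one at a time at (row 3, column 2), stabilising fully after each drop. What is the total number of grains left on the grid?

41

gen 0: 0|2|1|3|0|2
1|2|2|1|2|2
0|1|2|0|0|1
0|3|3|3|3|0
gen 1: 0|2|1|3|0|2
1|2|2|1|2|2
0|2|3|1|1|1
1|0|2|1|0|1
gen 2: 0|2|1|3|0|2
1|2|2|1|2|2
0|2|3|1|1|1
1|0|3|1|0|1
gen 3: 0|2|1|3|0|2
1|2|3|1|2|2
0|3|0|2|1|1
1|1|1|2|0|1
gen 4: 0|2|1|3|0|2
1|2|3|1|2|2
0|3|0|2|1|1
1|1|2|2|0|1
gen 5: 0|2|1|3|0|2
1|2|3|1|2|2
0|3|0|2|1|1
1|1|3|2|0|1
gen 6: 0|2|1|3|0|2
1|2|3|1|2|2
0|3|1|2|1|1
1|2|0|3|0|1
gen 7: 0|2|1|3|0|2
1|2|3|1|2|2
0|3|1|2|1|1
1|2|1|3|0|1
gen 8: 0|2|1|3|0|2
1|2|3|1|2|2
0|3|1|2|1|1
1|2|2|3|0|1
gen 9: 0|2|1|3|0|2
1|2|3|1|2|2
0|3|1|2|1|1
1|2|3|3|0|1
gen 10: 0|2|1|3|0|2
1|2|3|1|2|2
0|3|2|3|1|1
1|3|1|0|1|1
gen 11: 0|2|1|3|0|2
1|2|3|1|2|2
0|3|2|3|1|1
1|3|2|0|1|1
gen 12: 0|2|1|3|0|2
1|2|3|1|2|2
0|3|2|3|1|1
1|3|3|0|1|1
gen 13: 0|3|2|3|0|2
2|0|1|3|2|2
1|2|2|0|2|1
2|1|2|2|1|1
gen 14: 0|3|2|3|0|2
2|0|1|3|2|2
1|2|2|0|2|1
2|1|3|2|1|1
gen 15: 0|3|2|3|0|2
2|0|1|3|2|2
1|2|3|0|2|1
2|2|0|3|1|1
gen 16: 0|3|2|3|0|2
2|0|1|3|2|2
1|2|3|0|2|1
2|2|1|3|1|1
gen 17: 0|3|2|3|0|2
2|0|1|3|2|2
1|2|3|0|2|1
2|2|2|3|1|1
gen 18: 0|3|2|3|0|2
2|0|1|3|2|2
1|2|3|0|2|1
2|2|3|3|1|1
gen 19: 0|3|2|3|0|2
2|0|2|3|2|2
1|3|0|2|2|1
2|3|2|0|2|1
gen 20: 0|3|2|3|0|2
2|0|2|3|2|2
1|3|0|2|2|1
2|3|3|0|2|1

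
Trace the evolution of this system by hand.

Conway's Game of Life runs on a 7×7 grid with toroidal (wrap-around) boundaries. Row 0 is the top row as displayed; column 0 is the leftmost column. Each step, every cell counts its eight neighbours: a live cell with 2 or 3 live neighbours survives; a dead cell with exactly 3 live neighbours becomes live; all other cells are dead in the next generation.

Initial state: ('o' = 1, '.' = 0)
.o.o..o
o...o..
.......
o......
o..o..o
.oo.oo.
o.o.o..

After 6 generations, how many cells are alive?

[0] .o.o..o
o...o..
.......
o......
o..o..o
.oo.oo.
o.o.o..
[1] .oooooo
o......
.......
o.....o
o.ooooo
..o.oo.
o...o.o
[2] .oooo..
ooooooo
o.....o
oo.oo..
o.o....
..o....
o......
[3] .......
.......
.......
..oo...
o.o....
.......
.......
[4] .......
.......
.......
.ooo...
.ooo...
.......
.......
[5] .......
.......
..o....
.o.o...
.o.o...
..o....
.......
[6] .......
.......
..o....
.o.o...
.o.o...
..o....
.......

6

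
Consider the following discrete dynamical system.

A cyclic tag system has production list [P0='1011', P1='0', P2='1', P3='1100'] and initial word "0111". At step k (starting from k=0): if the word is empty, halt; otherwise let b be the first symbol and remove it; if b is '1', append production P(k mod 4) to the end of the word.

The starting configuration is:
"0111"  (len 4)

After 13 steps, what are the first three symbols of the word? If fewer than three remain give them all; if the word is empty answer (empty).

100

0) "0111"  (len 4)
1) "111"  (len 3)
2) "110"  (len 3)
3) "101"  (len 3)
4) "011100"  (len 6)
5) "11100"  (len 5)
6) "11000"  (len 5)
7) "10001"  (len 5)
8) "00011100"  (len 8)
9) "0011100"  (len 7)
10) "011100"  (len 6)
11) "11100"  (len 5)
12) "11001100"  (len 8)
13) "10011001011"  (len 11)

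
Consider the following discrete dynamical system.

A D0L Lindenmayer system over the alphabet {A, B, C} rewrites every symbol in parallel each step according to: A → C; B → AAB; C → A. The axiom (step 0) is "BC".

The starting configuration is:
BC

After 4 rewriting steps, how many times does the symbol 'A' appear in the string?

k=0  BC
k=1  AABA
k=2  CCAABC
k=3  AACCAABA
k=4  CCAACCAABC

4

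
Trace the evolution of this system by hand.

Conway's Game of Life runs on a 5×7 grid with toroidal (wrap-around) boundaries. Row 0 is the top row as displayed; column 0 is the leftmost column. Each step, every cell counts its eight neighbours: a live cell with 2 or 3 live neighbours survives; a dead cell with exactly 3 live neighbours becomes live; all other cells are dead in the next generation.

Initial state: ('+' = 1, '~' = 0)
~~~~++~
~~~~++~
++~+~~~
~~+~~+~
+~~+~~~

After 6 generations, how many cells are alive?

4

k=0  ~~~~++~
~~~~++~
++~+~~~
~~+~~+~
+~~+~~~
k=1  ~~~+~++
~~~+~++
~+++~++
+~+++~+
~~~+~++
k=2  +~++~~~
~~~+~~~
~+~~~~~
~~~~~~~
~~~~~~~
k=3  ~~++~~~
~+~+~~~
~~~~~~~
~~~~~~~
~~~~~~~
k=4  ~~++~~~
~~~+~~~
~~~~~~~
~~~~~~~
~~~~~~~
k=5  ~~++~~~
~~++~~~
~~~~~~~
~~~~~~~
~~~~~~~
k=6  ~~++~~~
~~++~~~
~~~~~~~
~~~~~~~
~~~~~~~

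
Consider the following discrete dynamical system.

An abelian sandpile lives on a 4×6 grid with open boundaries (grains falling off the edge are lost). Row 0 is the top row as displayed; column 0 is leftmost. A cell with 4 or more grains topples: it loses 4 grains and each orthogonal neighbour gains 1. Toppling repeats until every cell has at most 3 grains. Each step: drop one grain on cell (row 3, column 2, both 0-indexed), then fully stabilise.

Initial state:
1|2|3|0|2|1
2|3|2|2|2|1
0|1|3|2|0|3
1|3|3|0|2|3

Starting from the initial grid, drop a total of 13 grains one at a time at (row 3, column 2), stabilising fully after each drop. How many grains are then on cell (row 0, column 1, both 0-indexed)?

0

gen 0: 1|2|3|0|2|1
2|3|2|2|2|1
0|1|3|2|0|3
1|3|3|0|2|3
gen 1: 1|2|3|0|2|1
2|3|3|2|2|1
0|3|0|3|0|3
2|0|2|1|2|3
gen 2: 1|2|3|0|2|1
2|3|3|2|2|1
0|3|0|3|0|3
2|0|3|1|2|3
gen 3: 1|2|3|0|2|1
2|3|3|2|2|1
0|3|1|3|0|3
2|1|0|2|2|3
gen 4: 1|2|3|0|2|1
2|3|3|2|2|1
0|3|1|3|0|3
2|1|1|2|2|3
gen 5: 1|2|3|0|2|1
2|3|3|2|2|1
0|3|1|3|0|3
2|1|2|2|2|3
gen 6: 1|2|3|0|2|1
2|3|3|2|2|1
0|3|1|3|0|3
2|1|3|2|2|3
gen 7: 1|2|3|0|2|1
2|3|3|2|2|1
0|3|2|3|0|3
2|2|0|3|2|3
gen 8: 1|2|3|0|2|1
2|3|3|2|2|1
0|3|2|3|0|3
2|2|1|3|2|3
gen 9: 1|2|3|0|2|1
2|3|3|2|2|1
0|3|2|3|0|3
2|2|2|3|2|3
gen 10: 1|2|3|0|2|1
2|3|3|2|2|1
0|3|2|3|0|3
2|2|3|3|2|3
gen 11: 2|0|1|2|2|1
3|2|3|0|3|1
1|2|2|2|1|3
3|0|3|1|3|3
gen 12: 2|0|1|2|2|1
3|2|3|0|3|1
1|2|3|2|1|3
3|1|0|2|3|3
gen 13: 2|0|1|2|2|1
3|2|3|0|3|1
1|2|3|2|1|3
3|1|1|2|3|3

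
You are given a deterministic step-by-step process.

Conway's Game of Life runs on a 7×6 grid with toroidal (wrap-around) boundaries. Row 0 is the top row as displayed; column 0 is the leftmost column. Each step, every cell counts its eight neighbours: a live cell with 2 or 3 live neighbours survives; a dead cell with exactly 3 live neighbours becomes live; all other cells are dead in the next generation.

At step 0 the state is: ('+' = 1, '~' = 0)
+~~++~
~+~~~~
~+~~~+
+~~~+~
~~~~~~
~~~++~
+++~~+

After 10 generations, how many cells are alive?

9

[0] +~~++~
~+~~~~
~+~~~+
+~~~+~
~~~~~~
~~~++~
+++~~+
[1] ~~~++~
~++~++
~+~~~+
+~~~~+
~~~+++
++++++
+++~~~
[2] ~~~~+~
~++~~+
~++~~~
~~~~~~
~~~~~~
~~~~~~
~~~~~~
[3] ~~~~~~
++++~~
+++~~~
~~~~~~
~~~~~~
~~~~~~
~~~~~~
[4] ~++~~~
+~~+~~
+~~+~~
~+~~~~
~~~~~~
~~~~~~
~~~~~~
[5] ~++~~~
+~~+~~
+++~~~
~~~~~~
~~~~~~
~~~~~~
~~~~~~
[6] ~++~~~
+~~+~~
+++~~~
~+~~~~
~~~~~~
~~~~~~
~~~~~~
[7] ~++~~~
+~~+~~
+~+~~~
+++~~~
~~~~~~
~~~~~~
~~~~~~
[8] ~++~~~
+~~+~~
+~++~+
+~+~~~
~+~~~~
~~~~~~
~~~~~~
[9] ~++~~~
+~~+++
+~++++
+~++~+
~+~~~~
~~~~~~
~~~~~~
[10] ++++++
~~~~~~
~~~~~~
~~~~~~
+++~~~
~~~~~~
~~~~~~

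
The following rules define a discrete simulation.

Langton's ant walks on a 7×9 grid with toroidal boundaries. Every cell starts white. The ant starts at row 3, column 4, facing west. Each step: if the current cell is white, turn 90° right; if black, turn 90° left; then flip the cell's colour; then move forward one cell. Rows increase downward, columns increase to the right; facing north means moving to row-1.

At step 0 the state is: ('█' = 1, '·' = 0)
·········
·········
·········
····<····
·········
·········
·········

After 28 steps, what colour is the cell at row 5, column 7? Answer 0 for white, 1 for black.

1

0) ·········
·········
·········
····<····
·········
·········
·········
1) ·········
·········
····^····
····█····
·········
·········
·········
2) ·········
·········
····█>···
····█····
·········
·········
·········
3) ·········
·········
····██···
····█v···
·········
·········
·········
4) ·········
·········
····██···
····<█···
·········
·········
·········
5) ·········
·········
····██···
·····█···
····v····
·········
·········
6) ·········
·········
····██···
·····█···
···<█····
·········
·········
7) ·········
·········
····██···
···^·█···
···██····
·········
·········
8) ·········
·········
····██···
···█>█···
···██····
·········
·········
9) ·········
·········
····██···
···███···
···█v····
·········
·········
10) ·········
·········
····██···
···███···
···█·>···
·········
·········
11) ·········
·········
····██···
···███···
···█·█···
·····v···
·········
12) ·········
·········
····██···
···███···
···█·█···
····<█···
·········
13) ·········
·········
····██···
···███···
···█^█···
····██···
·········
14) ·········
·········
····██···
···███···
···██>···
····██···
·········
15) ·········
·········
····██···
···██^···
···██····
····██···
·········
16) ·········
·········
····██···
···█<····
···██····
····██···
·········
17) ·········
·········
····██···
···█·····
···█v····
····██···
·········
18) ·········
·········
····██···
···█·····
···█·>···
····██···
·········
19) ·········
·········
····██···
···█·····
···█·█···
····█v···
·········
20) ·········
·········
····██···
···█·····
···█·█···
····█·>··
·········
21) ·········
·········
····██···
···█·····
···█·█···
····█·█··
······v··
22) ·········
·········
····██···
···█·····
···█·█···
····█·█··
·····<█··
23) ·········
·········
····██···
···█·····
···█·█···
····█^█··
·····██··
24) ·········
·········
····██···
···█·····
···█·█···
····██>··
·····██··
25) ·········
·········
····██···
···█·····
···█·█^··
····██···
·····██··
26) ·········
·········
····██···
···█·····
···█·██>·
····██···
·····██··
27) ·········
·········
····██···
···█·····
···█·███·
····██·v·
·····██··
28) ·········
·········
····██···
···█·····
···█·███·
····██<█·
·····██··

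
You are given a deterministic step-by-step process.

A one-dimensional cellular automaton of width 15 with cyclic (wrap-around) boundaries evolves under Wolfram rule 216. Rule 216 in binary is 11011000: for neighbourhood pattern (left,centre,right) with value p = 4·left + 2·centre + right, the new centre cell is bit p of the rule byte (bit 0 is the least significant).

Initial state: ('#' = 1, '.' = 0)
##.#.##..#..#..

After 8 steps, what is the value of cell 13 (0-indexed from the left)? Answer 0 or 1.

1

t=0: ##.#.##..#..#..
t=1: ##...###..#..#.
t=2: ###..####..#...
t=3: ####.#####..#..
t=4: ####.######..#.
t=5: ####.#######...
t=6: ####.########..
t=7: ####.#########.
t=8: ####.#########.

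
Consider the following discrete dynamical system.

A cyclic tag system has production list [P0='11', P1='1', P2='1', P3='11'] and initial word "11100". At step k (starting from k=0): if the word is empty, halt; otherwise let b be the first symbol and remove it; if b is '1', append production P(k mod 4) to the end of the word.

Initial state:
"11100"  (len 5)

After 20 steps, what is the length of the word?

k=0  "11100"  (len 5)
k=1  "110011"  (len 6)
k=2  "100111"  (len 6)
k=3  "001111"  (len 6)
k=4  "01111"  (len 5)
k=5  "1111"  (len 4)
k=6  "1111"  (len 4)
k=7  "1111"  (len 4)
k=8  "11111"  (len 5)
k=9  "111111"  (len 6)
k=10  "111111"  (len 6)
k=11  "111111"  (len 6)
k=12  "1111111"  (len 7)
k=13  "11111111"  (len 8)
k=14  "11111111"  (len 8)
k=15  "11111111"  (len 8)
k=16  "111111111"  (len 9)
k=17  "1111111111"  (len 10)
k=18  "1111111111"  (len 10)
k=19  "1111111111"  (len 10)
k=20  "11111111111"  (len 11)

11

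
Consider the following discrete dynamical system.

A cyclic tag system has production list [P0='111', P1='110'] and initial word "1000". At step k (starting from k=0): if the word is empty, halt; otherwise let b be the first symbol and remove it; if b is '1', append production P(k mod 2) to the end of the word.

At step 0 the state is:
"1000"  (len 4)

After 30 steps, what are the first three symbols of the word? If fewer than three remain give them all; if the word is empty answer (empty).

011

gen 0: "1000"  (len 4)
gen 1: "000111"  (len 6)
gen 2: "00111"  (len 5)
gen 3: "0111"  (len 4)
gen 4: "111"  (len 3)
gen 5: "11111"  (len 5)
gen 6: "1111110"  (len 7)
gen 7: "111110111"  (len 9)
gen 8: "11110111110"  (len 11)
gen 9: "1110111110111"  (len 13)
gen 10: "110111110111110"  (len 15)
gen 11: "10111110111110111"  (len 17)
gen 12: "0111110111110111110"  (len 19)
gen 13: "111110111110111110"  (len 18)
gen 14: "11110111110111110110"  (len 20)
gen 15: "1110111110111110110111"  (len 22)
gen 16: "110111110111110110111110"  (len 24)
gen 17: "10111110111110110111110111"  (len 26)
gen 18: "0111110111110110111110111110"  (len 28)
gen 19: "111110111110110111110111110"  (len 27)
gen 20: "11110111110110111110111110110"  (len 29)
gen 21: "1110111110110111110111110110111"  (len 31)
gen 22: "110111110110111110111110110111110"  (len 33)
gen 23: "10111110110111110111110110111110111"  (len 35)
gen 24: "0111110110111110111110110111110111110"  (len 37)
gen 25: "111110110111110111110110111110111110"  (len 36)
gen 26: "11110110111110111110110111110111110110"  (len 38)
gen 27: "1110110111110111110110111110111110110111"  (len 40)
gen 28: "110110111110111110110111110111110110111110"  (len 42)
gen 29: "10110111110111110110111110111110110111110111"  (len 44)
gen 30: "0110111110111110110111110111110110111110111110"  (len 46)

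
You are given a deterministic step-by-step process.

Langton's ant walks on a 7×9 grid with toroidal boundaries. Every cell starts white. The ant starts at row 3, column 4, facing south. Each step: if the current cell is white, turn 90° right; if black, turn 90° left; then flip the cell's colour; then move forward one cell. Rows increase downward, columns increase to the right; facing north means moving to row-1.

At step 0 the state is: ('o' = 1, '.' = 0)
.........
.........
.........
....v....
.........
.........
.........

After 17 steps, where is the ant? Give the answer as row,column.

k=0  .........
.........
.........
....v....
.........
.........
.........
k=1  .........
.........
.........
...<o....
.........
.........
.........
k=2  .........
.........
...^.....
...oo....
.........
.........
.........
k=3  .........
.........
...o>....
...oo....
.........
.........
.........
k=4  .........
.........
...oo....
...ov....
.........
.........
.........
k=5  .........
.........
...oo....
...o.>...
.........
.........
.........
k=6  .........
.........
...oo....
...o.o...
.....v...
.........
.........
k=7  .........
.........
...oo....
...o.o...
....<o...
.........
.........
k=8  .........
.........
...oo....
...o^o...
....oo...
.........
.........
k=9  .........
.........
...oo....
...oo>...
....oo...
.........
.........
k=10  .........
.........
...oo^...
...oo....
....oo...
.........
.........
k=11  .........
.........
...ooo>..
...oo....
....oo...
.........
.........
k=12  .........
.........
...oooo..
...oo.v..
....oo...
.........
.........
k=13  .........
.........
...oooo..
...oo<o..
....oo...
.........
.........
k=14  .........
.........
...oo^o..
...oooo..
....oo...
.........
.........
k=15  .........
.........
...o<.o..
...oooo..
....oo...
.........
.........
k=16  .........
.........
...o..o..
...ovoo..
....oo...
.........
.........
k=17  .........
.........
...o..o..
...o.>o..
....oo...
.........
.........

3,5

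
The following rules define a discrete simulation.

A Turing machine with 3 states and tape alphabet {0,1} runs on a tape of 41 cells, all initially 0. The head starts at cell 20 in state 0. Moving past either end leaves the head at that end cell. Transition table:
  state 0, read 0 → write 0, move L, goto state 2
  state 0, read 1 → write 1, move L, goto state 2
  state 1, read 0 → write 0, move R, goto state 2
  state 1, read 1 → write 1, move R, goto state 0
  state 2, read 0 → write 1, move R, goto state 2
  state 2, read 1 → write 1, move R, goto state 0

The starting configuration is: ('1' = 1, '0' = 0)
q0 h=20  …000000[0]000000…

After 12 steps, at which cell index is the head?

30

step 0: q0 h=20  …000000[0]000000…
step 1: q2 h=19  …000000[0]000000…
step 2: q2 h=20  …000001[0]000000…
step 3: q2 h=21  …000011[0]000000…
step 4: q2 h=22  …000111[0]000000…
step 5: q2 h=23  …001111[0]000000…
step 6: q2 h=24  …011111[0]000000…
step 7: q2 h=25  …111111[0]000000…
step 8: q2 h=26  …111111[0]000000…
step 9: q2 h=27  …111111[0]000000…
step 10: q2 h=28  …111111[0]000000…
step 11: q2 h=29  …111111[0]000000…
step 12: q2 h=30  …111111[0]000000…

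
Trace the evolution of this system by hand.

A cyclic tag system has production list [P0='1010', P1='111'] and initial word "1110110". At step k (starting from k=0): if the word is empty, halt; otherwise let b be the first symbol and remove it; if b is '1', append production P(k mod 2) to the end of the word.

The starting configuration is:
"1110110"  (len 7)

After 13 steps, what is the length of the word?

step 0: "1110110"  (len 7)
step 1: "1101101010"  (len 10)
step 2: "101101010111"  (len 12)
step 3: "011010101111010"  (len 15)
step 4: "11010101111010"  (len 14)
step 5: "10101011110101010"  (len 17)
step 6: "0101011110101010111"  (len 19)
step 7: "101011110101010111"  (len 18)
step 8: "01011110101010111111"  (len 20)
step 9: "1011110101010111111"  (len 19)
step 10: "011110101010111111111"  (len 21)
step 11: "11110101010111111111"  (len 20)
step 12: "1110101010111111111111"  (len 22)
step 13: "1101010101111111111111010"  (len 25)

25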